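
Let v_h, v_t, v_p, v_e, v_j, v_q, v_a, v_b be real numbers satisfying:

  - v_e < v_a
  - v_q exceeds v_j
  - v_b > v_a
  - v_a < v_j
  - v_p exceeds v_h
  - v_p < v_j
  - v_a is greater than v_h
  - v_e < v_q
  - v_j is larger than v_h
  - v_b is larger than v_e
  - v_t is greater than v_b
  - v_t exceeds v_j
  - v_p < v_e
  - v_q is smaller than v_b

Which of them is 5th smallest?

v_j

Piecing the relations together gives one ordering: v_h < v_p < v_e < v_a < v_j < v_q < v_b < v_t.
Counting 5 from the smallest end gives v_j.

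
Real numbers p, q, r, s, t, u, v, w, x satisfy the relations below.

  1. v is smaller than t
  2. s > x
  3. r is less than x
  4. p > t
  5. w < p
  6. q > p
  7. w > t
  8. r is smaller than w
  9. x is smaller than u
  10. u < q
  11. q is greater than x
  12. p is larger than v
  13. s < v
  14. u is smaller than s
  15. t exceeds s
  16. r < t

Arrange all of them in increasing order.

r < x < u < s < v < t < w < p < q

The consecutive links are each given: r < x; x < u; u < s; s < v; v < t; t < w; w < p; p < q.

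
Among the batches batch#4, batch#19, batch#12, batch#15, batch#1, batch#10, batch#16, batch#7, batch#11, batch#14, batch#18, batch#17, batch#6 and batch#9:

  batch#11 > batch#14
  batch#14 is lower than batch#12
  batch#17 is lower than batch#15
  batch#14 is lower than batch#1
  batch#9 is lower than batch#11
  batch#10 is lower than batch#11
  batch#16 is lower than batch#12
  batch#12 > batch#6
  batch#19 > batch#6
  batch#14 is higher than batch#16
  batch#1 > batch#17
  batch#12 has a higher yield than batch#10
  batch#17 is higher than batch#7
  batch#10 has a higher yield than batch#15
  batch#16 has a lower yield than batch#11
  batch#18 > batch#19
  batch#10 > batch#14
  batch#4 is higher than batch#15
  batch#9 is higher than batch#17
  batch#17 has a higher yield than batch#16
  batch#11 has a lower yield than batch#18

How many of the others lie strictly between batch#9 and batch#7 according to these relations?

The relations place batch#7 below batch#9. An element lies strictly between them when it is forced above batch#7 and also forced below batch#9.
Above batch#7: {batch#17, batch#15, batch#10, batch#1, batch#4, batch#11, batch#12, batch#18}. Below batch#9: {batch#16, batch#17}.
Intersection: {batch#17} — 1.

1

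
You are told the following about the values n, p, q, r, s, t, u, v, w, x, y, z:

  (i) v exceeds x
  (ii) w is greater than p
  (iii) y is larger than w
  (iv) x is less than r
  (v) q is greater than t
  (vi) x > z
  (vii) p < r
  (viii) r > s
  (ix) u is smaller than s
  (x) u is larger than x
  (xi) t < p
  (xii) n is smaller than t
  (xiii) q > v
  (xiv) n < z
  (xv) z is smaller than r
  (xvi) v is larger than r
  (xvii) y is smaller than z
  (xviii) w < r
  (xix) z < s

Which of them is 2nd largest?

v

Chaining the given pairs: n < t < p < w < y < z < x < u < s < r < v < q.
The 2nd largest is v.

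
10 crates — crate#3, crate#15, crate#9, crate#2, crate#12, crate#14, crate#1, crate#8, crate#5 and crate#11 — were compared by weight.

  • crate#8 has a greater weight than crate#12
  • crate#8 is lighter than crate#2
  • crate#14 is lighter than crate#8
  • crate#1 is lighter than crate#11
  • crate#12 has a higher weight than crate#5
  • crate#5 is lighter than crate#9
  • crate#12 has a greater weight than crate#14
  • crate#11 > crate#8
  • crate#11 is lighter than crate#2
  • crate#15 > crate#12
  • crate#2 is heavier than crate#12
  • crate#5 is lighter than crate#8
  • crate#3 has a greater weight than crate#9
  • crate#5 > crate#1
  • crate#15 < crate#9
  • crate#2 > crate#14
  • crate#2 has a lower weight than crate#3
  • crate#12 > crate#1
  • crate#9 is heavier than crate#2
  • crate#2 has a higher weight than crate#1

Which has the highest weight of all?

crate#14 is not greatest since crate#14 < crate#2; crate#1 is not greatest since crate#1 < crate#11; crate#5 is not greatest since crate#5 < crate#9; crate#12 is not greatest since crate#12 < crate#8; crate#8 is not greatest since crate#8 < crate#11; crate#15 is not greatest since crate#15 < crate#9; crate#11 is not greatest since crate#11 < crate#2; crate#2 is not greatest since crate#2 < crate#3; crate#9 is not greatest since crate#9 < crate#3.
Only crate#3 has nothing above it, so crate#3 is the highest weight.

crate#3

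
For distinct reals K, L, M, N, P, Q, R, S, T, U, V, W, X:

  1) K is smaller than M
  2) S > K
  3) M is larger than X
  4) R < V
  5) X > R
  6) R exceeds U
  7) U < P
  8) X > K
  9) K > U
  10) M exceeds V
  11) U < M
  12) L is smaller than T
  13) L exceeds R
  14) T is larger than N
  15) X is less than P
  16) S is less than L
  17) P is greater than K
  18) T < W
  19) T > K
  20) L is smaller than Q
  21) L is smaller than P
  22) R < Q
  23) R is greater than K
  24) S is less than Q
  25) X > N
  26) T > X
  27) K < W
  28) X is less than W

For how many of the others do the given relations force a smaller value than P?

From P the given relations immediately reach U, K, X, L.
From those, N, R, S — 7 in total.
Nothing else is reachable below P; 7 in all.

7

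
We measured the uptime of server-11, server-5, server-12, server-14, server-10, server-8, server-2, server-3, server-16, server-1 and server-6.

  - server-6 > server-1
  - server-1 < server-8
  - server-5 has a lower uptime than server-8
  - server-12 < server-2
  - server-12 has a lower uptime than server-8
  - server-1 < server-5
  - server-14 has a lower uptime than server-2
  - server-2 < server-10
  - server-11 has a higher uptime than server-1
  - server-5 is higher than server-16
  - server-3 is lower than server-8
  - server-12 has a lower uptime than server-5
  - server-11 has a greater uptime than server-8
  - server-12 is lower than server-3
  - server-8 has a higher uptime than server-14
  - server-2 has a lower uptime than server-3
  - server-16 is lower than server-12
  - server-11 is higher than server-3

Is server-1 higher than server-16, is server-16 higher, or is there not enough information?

Following every chain through server-16: above server-16 we get server-12, server-2, server-5, server-10, server-3, server-8, server-11.
server-1 is not reached, and no chain runs the other way from server-1 to server-16.
So the given relations leave the order of server-16 and server-1 undetermined.

undetermined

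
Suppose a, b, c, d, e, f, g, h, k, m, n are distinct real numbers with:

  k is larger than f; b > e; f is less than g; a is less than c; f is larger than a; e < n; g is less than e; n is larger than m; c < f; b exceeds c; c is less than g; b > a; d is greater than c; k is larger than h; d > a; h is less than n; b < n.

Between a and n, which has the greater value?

n

a < c and c < f give a < f.
With f < g: a < c < f < g.
With g < e: a < c < f < g < e.
With e < b: a < c < f < g < e < b.
Then b < n extends the chain to n.
So a < n; n is the larger of the two.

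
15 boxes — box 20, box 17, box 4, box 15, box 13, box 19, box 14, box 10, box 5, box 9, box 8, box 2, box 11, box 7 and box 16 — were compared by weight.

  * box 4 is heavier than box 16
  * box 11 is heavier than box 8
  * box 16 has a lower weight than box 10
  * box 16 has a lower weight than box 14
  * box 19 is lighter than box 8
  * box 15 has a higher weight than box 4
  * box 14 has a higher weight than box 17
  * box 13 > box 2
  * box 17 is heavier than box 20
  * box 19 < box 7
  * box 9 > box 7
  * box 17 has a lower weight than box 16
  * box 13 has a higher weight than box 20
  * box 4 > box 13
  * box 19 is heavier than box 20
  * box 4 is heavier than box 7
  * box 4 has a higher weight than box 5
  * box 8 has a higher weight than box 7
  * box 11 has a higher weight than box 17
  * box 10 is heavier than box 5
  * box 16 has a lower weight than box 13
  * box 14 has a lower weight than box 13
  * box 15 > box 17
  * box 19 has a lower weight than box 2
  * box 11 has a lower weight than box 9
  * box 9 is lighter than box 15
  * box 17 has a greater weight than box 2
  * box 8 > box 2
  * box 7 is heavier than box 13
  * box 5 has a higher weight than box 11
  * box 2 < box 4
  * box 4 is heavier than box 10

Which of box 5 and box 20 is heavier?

box 5

The relevant relations are box 20 < box 19; box 19 < box 2; box 2 < box 17; box 17 < box 16; box 16 < box 14; box 14 < box 13; box 13 < box 7; box 7 < box 8; box 8 < box 11; box 11 < box 5.
Chaining these gives box 20 < box 19 < box 2 < box 17 < box 16 < box 14 < box 13 < box 7 < box 8 < box 11 < box 5.
So box 20 < box 5; box 5 is the heavier of the two.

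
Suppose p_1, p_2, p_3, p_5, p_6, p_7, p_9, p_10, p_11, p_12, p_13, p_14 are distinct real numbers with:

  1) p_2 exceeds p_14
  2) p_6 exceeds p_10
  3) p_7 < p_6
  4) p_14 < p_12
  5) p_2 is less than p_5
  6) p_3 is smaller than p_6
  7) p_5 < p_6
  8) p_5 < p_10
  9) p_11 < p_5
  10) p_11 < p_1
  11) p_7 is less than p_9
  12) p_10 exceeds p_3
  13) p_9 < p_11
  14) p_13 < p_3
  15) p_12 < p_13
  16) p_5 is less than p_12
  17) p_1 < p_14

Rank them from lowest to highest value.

Each adjacent pair is fixed by a given relation: p_7 < p_9; p_9 < p_11; p_11 < p_1; p_1 < p_14; p_14 < p_2; p_2 < p_5; p_5 < p_12; p_12 < p_13; p_13 < p_3; p_3 < p_10; p_10 < p_6. Chaining them end to end gives the full order.

p_7 < p_9 < p_11 < p_1 < p_14 < p_2 < p_5 < p_12 < p_13 < p_3 < p_10 < p_6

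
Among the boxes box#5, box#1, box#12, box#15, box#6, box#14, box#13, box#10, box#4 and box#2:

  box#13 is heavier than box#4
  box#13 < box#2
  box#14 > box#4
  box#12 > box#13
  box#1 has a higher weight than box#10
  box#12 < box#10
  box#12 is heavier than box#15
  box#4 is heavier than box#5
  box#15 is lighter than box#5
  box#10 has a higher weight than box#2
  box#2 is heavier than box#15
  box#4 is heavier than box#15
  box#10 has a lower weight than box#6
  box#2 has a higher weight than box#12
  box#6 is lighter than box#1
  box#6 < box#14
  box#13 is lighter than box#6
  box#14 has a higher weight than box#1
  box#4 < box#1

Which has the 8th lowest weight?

The consecutive relations fix a unique order: box#15 < box#5 < box#4 < box#13 < box#12 < box#2 < box#10 < box#6 < box#1 < box#14.
Counting 8 from the smallest end gives box#6.

box#6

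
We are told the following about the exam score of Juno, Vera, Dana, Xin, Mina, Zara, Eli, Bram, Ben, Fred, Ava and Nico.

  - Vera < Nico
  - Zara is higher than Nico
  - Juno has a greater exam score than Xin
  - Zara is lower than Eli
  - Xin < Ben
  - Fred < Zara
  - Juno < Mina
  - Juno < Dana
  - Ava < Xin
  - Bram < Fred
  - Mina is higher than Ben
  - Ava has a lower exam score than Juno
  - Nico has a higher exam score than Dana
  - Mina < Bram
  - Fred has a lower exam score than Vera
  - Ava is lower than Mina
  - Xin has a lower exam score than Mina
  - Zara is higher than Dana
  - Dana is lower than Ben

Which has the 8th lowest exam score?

Fred

The consecutive relations fix a unique order: Ava < Xin < Juno < Dana < Ben < Mina < Bram < Fred < Vera < Nico < Zara < Eli.
The 8th smallest is Fred.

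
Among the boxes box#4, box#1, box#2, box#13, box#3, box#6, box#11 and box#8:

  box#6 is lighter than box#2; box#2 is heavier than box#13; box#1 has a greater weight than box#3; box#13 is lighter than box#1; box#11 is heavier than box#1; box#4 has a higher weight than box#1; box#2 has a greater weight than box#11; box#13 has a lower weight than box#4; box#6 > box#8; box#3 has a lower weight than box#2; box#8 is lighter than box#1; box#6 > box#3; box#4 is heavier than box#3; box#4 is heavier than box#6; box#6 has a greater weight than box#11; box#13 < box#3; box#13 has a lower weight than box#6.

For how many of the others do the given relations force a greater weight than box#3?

5

Directly above box#3: box#1, box#6, box#4, box#2.
One step further: box#11 (5 so far).
No other element is forced above box#3 by the given relations, so the count is 5.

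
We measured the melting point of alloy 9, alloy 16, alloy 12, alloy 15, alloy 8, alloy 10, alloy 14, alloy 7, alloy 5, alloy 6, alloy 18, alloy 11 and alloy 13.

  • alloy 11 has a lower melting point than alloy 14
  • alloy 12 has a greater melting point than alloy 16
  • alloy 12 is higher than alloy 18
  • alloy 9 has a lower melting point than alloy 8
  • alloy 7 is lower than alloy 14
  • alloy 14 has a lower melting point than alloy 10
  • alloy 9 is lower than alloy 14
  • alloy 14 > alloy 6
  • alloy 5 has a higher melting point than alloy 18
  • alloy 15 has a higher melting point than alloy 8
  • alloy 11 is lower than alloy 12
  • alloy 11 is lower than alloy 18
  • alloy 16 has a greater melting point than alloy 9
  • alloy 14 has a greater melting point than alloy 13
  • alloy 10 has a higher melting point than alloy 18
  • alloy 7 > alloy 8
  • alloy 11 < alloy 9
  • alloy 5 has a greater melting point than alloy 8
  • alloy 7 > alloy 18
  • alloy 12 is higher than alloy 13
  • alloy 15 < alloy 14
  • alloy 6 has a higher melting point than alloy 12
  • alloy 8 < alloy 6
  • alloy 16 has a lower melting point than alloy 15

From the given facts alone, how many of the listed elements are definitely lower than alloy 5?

4

From alloy 5 the given relations immediately reach alloy 18, alloy 8.
From those, alloy 11, alloy 9 — 4 in total.
No other element is forced below alloy 5 by the given relations, so the count is 4.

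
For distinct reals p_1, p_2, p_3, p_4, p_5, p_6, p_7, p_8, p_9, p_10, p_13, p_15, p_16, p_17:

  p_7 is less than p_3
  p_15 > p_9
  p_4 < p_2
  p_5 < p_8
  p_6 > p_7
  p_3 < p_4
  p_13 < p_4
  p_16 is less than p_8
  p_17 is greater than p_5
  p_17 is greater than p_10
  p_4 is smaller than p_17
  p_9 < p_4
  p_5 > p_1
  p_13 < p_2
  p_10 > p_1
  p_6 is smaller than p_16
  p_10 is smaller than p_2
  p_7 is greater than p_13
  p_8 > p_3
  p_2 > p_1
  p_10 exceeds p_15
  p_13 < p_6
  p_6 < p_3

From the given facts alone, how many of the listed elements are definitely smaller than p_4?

The elements the relations force below p_4 are p_13, p_7, p_9, p_6, p_3 — no chain reaches any other.
That is 5.

5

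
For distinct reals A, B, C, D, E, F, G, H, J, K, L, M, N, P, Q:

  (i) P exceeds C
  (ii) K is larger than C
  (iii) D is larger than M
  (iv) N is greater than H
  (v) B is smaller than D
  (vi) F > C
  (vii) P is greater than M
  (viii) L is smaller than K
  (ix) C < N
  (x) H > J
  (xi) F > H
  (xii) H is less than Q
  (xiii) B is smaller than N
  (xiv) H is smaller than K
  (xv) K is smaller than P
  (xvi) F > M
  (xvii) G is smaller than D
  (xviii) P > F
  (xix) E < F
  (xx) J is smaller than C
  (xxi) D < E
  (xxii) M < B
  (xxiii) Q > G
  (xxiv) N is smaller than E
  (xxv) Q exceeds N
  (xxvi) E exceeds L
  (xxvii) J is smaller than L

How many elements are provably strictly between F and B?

Chaining upward from B reaches: D, N, E, Q, P.
Chaining downward from F reaches: J, G, M, H, L, C, D, N, E.
Strictly between B and F are those in both lists: D, N, E — 3 elements.

3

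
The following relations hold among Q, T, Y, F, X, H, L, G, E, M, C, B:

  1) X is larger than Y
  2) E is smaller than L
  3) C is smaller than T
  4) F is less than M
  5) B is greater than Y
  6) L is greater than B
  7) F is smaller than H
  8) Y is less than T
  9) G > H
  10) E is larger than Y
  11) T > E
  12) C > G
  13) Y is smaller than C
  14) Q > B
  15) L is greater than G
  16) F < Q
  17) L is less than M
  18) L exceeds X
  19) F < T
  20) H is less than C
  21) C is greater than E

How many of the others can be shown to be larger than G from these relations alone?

4

Directly above G: L, C.
One step further: M, T (4 so far).
Nothing else is reachable above G; 4 in all.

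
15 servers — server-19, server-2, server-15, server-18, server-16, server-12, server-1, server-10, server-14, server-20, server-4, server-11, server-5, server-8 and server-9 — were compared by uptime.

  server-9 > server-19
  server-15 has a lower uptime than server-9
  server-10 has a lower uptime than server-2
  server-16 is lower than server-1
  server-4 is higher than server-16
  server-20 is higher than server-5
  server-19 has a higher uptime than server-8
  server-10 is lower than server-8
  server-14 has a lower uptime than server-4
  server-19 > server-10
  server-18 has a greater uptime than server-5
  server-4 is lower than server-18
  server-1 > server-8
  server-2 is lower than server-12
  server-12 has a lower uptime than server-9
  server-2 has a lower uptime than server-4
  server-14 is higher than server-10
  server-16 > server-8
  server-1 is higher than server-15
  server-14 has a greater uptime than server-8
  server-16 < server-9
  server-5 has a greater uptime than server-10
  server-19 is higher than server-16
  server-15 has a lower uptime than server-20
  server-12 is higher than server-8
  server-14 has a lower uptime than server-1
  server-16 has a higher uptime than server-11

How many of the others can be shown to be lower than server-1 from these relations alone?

The elements the relations force below server-1 are server-15, server-10, server-8, server-11, server-16, server-14 — no chain reaches any other.
That is 6.

6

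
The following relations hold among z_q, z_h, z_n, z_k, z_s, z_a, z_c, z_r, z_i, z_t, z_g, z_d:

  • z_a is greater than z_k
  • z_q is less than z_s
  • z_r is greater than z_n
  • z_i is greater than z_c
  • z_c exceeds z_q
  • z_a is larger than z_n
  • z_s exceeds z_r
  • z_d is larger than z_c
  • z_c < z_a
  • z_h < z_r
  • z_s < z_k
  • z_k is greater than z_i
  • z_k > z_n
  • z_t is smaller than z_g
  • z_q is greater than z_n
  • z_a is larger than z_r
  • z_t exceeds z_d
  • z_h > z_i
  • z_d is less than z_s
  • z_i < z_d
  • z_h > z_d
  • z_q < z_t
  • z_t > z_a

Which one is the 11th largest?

Chaining the given pairs: z_n < z_q < z_c < z_i < z_d < z_h < z_r < z_s < z_k < z_a < z_t < z_g.
The 11th largest is z_q.

z_q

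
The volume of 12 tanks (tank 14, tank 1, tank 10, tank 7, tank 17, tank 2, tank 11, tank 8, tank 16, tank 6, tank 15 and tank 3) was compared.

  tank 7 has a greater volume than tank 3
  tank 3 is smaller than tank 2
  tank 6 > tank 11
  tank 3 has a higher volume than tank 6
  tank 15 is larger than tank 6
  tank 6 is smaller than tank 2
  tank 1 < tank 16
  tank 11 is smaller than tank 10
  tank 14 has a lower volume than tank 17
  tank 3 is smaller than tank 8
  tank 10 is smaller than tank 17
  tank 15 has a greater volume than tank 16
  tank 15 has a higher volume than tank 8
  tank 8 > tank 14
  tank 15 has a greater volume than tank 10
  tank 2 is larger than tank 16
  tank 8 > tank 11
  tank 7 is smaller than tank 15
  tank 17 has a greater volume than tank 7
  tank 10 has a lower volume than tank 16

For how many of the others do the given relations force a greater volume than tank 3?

From tank 3 the given relations immediately reach tank 8, tank 7, tank 2.
From those, tank 15, tank 17 — 5 in total.
Nothing else is reachable above tank 3; 5 in all.

5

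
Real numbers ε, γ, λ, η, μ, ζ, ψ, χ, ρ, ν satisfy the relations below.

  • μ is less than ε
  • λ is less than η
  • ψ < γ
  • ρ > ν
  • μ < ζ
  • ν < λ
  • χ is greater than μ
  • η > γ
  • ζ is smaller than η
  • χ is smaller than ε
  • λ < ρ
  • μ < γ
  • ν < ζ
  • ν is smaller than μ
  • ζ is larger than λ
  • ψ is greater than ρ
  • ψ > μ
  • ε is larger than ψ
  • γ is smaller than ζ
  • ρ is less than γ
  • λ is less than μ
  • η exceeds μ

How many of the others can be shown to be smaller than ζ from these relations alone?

The elements the relations force below ζ are ν, λ, μ, ρ, ψ, γ — no chain reaches any other.
That is 6.

6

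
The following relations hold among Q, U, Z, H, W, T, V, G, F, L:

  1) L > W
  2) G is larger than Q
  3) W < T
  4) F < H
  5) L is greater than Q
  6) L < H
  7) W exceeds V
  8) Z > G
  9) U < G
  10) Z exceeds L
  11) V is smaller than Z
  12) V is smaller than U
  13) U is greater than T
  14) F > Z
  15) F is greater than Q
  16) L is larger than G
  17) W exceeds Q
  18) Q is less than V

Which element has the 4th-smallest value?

T

The consecutive relations fix a unique order: Q < V < W < T < U < G < L < Z < F < H.
The 4th smallest is T.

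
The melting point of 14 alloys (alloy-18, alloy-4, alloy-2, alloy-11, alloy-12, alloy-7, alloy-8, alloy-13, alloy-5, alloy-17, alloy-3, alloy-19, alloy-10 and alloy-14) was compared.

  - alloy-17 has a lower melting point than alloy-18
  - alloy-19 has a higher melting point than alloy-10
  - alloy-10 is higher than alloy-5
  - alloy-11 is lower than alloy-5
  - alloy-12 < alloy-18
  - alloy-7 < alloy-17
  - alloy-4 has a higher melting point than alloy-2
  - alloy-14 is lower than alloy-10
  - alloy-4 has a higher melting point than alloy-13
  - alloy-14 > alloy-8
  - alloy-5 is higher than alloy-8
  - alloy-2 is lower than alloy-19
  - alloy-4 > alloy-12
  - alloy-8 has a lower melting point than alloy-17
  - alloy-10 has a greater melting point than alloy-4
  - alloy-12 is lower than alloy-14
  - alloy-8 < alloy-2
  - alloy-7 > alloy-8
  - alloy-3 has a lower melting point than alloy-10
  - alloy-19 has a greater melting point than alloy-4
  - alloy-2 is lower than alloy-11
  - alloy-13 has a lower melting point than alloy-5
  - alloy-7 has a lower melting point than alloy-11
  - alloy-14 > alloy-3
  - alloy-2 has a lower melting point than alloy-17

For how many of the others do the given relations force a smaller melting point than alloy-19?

11

Directly below alloy-19: alloy-2, alloy-4, alloy-10.
One step further: alloy-8, alloy-3, alloy-12, alloy-14, alloy-13, alloy-5 (9 so far).
One step further: alloy-11 (10 so far).
One step further: alloy-7 (11 so far).
Nothing else is reachable below alloy-19; 11 in all.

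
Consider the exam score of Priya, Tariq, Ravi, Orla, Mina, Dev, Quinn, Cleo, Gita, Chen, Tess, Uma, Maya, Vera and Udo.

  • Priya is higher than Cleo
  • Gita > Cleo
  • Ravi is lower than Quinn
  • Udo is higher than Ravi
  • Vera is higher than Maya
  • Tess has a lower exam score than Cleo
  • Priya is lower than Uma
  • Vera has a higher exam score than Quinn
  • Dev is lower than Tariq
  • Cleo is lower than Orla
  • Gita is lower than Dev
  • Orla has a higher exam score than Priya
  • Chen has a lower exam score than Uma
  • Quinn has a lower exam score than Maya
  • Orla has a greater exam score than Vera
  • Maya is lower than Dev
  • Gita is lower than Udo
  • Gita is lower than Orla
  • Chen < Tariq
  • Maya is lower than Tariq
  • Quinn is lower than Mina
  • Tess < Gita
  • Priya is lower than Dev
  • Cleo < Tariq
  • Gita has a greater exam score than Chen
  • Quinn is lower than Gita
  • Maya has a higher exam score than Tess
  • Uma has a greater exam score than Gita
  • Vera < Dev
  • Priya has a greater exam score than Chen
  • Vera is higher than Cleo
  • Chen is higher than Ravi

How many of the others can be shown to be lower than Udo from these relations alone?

6

The elements the relations force below Udo are Tess, Ravi, Quinn, Cleo, Chen, Gita — no chain reaches any other.
That is 6.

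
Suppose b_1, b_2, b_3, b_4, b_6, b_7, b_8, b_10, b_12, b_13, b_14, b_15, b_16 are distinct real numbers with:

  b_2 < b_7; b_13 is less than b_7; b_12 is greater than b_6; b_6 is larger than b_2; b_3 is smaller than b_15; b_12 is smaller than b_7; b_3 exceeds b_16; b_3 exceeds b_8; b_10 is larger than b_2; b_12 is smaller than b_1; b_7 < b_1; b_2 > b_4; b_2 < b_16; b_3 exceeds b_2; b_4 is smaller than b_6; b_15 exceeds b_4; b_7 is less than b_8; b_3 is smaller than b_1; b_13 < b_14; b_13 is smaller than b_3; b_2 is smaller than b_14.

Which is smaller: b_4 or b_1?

b_4 < b_6 and b_6 < b_12 give b_4 < b_12.
With b_12 < b_7: b_4 < b_6 < b_12 < b_7.
Then b_7 < b_8 extends the chain to b_8.
Then b_8 < b_3 extends the chain to b_3.
Then b_3 < b_1 extends the chain to b_1.
So b_4 < b_1; b_4 is the smaller of the two.

b_4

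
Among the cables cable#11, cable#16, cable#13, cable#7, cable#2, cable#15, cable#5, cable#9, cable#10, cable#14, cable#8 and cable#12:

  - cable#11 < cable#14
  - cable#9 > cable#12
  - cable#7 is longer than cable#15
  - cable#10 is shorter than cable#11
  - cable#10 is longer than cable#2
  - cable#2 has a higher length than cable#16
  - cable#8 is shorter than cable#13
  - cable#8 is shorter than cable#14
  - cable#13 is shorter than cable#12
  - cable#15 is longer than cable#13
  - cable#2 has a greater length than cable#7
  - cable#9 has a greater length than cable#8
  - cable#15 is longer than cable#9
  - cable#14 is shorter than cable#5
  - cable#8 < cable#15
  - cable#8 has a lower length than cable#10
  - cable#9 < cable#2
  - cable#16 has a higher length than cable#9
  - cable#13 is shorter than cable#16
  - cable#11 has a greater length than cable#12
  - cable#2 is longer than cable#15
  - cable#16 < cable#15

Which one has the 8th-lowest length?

Chaining the given pairs: cable#8 < cable#13 < cable#12 < cable#9 < cable#16 < cable#15 < cable#7 < cable#2 < cable#10 < cable#11 < cable#14 < cable#5.
Counting 8 from the smallest end gives cable#2.

cable#2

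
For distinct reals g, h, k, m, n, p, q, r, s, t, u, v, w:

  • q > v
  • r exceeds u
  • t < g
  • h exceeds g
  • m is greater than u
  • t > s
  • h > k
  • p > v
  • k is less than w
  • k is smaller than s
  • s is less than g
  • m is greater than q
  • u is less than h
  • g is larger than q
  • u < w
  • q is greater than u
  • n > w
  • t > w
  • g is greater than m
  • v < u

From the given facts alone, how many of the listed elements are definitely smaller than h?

9

From h the given relations immediately reach u, k, g.
From those, v, q, s, m, t — 8 in total.
From those, w — 9 in total.
Nothing else is reachable below h; 9 in all.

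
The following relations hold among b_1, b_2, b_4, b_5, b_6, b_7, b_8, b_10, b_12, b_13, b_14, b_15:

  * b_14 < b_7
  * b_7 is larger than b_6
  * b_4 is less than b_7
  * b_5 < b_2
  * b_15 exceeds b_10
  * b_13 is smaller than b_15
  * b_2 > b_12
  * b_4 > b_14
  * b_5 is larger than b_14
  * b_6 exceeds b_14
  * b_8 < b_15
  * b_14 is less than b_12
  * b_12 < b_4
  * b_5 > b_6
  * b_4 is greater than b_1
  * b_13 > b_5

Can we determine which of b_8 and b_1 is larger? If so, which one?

Following every chain through b_8: above b_8 we get b_15.
b_1 is not reached, and no chain runs the other way from b_1 to b_8.
So the given relations leave the order of b_8 and b_1 undetermined.

undetermined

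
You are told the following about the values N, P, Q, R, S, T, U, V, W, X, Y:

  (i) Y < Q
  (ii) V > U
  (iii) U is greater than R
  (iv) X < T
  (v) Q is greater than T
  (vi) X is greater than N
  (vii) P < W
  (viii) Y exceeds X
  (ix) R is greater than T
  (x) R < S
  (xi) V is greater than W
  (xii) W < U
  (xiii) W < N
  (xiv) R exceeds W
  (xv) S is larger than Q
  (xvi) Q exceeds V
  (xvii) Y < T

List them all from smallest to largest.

P < W < N < X < Y < T < R < U < V < Q < S

The consecutive links are each given: P < W; W < N; N < X; X < Y; Y < T; T < R; R < U; U < V; V < Q; Q < S.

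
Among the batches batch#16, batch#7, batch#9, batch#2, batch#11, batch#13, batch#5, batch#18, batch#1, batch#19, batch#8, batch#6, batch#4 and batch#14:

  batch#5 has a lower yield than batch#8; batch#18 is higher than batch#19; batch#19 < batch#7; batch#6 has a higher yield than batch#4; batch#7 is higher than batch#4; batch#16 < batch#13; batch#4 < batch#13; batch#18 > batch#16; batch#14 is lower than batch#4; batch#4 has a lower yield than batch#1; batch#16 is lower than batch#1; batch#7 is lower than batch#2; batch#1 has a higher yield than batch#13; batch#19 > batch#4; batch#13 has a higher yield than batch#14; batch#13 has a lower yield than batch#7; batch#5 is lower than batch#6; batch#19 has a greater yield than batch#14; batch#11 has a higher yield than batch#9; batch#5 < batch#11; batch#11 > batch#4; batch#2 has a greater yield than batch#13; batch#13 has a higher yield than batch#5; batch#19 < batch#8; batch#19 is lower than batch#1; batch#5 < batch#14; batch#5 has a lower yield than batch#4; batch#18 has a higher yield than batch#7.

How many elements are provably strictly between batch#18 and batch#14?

4

The relations place batch#14 below batch#18. An element lies strictly between them when it is forced above batch#14 and also forced below batch#18.
Above batch#14: {batch#4, batch#6, batch#13, batch#19, batch#7, batch#8, batch#2, batch#1, batch#11}. Below batch#18: {batch#5, batch#4, batch#16, batch#13, batch#19, batch#7}.
Intersection: {batch#4, batch#13, batch#19, batch#7} — 4.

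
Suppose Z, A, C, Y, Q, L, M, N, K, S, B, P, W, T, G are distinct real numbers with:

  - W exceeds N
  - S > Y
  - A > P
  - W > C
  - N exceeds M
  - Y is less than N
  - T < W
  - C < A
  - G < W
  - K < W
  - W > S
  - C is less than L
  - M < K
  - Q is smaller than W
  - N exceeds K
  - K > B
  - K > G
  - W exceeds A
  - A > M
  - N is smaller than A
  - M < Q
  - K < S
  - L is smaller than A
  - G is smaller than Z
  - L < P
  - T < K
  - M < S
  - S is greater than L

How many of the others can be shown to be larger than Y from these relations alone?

From Y the given relations immediately reach S, N.
From those, A, W — 4 in total.
Nothing else is reachable above Y; 4 in all.

4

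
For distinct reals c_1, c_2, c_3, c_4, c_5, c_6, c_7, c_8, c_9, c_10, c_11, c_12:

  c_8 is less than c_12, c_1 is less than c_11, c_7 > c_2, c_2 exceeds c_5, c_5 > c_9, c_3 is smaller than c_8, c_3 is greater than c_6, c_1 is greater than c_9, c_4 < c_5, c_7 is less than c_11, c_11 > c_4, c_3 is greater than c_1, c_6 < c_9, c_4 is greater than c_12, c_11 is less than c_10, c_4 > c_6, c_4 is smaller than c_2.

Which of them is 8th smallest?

c_5

The consecutive relations fix a unique order: c_6 < c_9 < c_1 < c_3 < c_8 < c_12 < c_4 < c_5 < c_2 < c_7 < c_11 < c_10.
Counting 8 from the smallest end gives c_5.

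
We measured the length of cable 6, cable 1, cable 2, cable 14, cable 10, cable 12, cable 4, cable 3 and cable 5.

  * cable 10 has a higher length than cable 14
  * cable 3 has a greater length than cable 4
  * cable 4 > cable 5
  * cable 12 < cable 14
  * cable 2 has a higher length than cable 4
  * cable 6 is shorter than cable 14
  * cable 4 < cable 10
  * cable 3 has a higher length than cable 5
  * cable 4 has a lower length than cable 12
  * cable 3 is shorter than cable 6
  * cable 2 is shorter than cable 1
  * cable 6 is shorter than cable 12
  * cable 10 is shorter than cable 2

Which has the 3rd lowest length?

cable 3

Piecing the relations together gives one ordering: cable 5 < cable 4 < cable 3 < cable 6 < cable 12 < cable 14 < cable 10 < cable 2 < cable 1.
Counting 3 from the smallest end gives cable 3.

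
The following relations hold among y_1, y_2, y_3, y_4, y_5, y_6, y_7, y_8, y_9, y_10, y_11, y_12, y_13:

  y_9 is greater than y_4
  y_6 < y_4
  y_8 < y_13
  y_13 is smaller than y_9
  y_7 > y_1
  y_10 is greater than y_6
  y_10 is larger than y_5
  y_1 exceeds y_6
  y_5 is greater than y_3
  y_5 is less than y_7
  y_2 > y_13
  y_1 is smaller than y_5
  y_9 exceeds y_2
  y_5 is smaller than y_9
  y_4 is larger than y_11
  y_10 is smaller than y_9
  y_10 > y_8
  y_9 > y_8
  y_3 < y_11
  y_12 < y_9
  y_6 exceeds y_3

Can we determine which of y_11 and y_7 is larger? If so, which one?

undetermined

Following every chain through y_11: above y_11 we get y_4, y_9; below y_11 we get y_3.
y_7 is not reached, and no chain runs the other way from y_7 to y_11.
So the given relations leave the order of y_11 and y_7 undetermined.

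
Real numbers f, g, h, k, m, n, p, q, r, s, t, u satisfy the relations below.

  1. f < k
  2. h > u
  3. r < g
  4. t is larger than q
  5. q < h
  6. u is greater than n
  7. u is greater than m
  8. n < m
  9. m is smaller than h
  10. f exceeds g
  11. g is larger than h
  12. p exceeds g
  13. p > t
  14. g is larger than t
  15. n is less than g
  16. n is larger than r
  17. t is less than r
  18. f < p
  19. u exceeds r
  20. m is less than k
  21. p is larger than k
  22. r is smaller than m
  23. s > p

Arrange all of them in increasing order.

The consecutive links are each given: q < t; t < r; r < n; n < m; m < u; u < h; h < g; g < f; f < k; k < p; p < s.

q < t < r < n < m < u < h < g < f < k < p < s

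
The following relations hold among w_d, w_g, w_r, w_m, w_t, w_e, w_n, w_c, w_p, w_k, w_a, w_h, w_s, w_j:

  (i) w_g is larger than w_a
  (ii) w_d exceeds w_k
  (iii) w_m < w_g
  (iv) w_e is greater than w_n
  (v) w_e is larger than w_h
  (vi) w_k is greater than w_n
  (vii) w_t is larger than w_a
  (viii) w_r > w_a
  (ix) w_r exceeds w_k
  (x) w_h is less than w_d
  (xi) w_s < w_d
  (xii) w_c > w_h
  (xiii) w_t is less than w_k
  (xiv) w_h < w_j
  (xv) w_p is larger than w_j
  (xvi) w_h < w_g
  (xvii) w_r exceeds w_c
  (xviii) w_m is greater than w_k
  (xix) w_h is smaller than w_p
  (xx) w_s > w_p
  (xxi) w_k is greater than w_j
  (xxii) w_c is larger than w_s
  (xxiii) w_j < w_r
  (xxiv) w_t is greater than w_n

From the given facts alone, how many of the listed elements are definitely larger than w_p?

4

From w_p the given relations immediately reach w_s.
From those, w_c, w_d — 3 in total.
From those, w_r — 4 in total.
Nothing else is reachable above w_p; 4 in all.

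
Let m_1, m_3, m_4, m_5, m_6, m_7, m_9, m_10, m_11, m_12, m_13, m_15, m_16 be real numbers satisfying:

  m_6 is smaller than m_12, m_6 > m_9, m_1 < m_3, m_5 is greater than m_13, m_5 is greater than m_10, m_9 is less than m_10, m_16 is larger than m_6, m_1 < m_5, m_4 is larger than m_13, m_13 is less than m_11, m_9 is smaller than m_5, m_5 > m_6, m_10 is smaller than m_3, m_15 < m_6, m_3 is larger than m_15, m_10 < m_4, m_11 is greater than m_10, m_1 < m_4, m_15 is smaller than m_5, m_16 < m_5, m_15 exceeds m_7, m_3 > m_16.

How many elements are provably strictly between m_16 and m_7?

Chaining upward from m_7 reaches: m_15, m_6, m_12, m_3, m_5.
Chaining downward from m_16 reaches: m_15, m_9, m_6.
Strictly between m_7 and m_16 are those in both lists: m_15, m_6 — 2 elements.

2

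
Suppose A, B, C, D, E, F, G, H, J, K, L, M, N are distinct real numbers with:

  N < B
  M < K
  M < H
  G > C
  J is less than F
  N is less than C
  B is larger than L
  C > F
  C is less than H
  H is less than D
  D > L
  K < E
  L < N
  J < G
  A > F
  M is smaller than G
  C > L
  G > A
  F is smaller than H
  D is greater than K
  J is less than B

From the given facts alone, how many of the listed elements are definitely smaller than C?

4

The elements the relations force below C are J, F, L, N — no chain reaches any other.
That is 4.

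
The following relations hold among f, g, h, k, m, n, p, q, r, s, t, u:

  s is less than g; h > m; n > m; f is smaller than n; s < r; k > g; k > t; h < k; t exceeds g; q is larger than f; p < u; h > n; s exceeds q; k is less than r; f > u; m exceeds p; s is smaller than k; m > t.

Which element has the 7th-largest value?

g

The consecutive relations fix a unique order: p < u < f < q < s < g < t < m < n < h < k < r.
The 7th largest is g.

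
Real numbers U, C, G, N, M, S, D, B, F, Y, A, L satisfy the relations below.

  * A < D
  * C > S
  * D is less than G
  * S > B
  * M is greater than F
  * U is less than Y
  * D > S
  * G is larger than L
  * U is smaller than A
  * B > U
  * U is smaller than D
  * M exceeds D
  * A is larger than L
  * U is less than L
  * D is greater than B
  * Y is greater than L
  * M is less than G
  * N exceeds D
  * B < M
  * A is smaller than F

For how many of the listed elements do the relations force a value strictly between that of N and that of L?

2

Chaining upward from L reaches: A, D, F, M, Y, G.
Chaining downward from N reaches: U, B, S, A, D.
Strictly between L and N are those in both lists: A, D — 2 elements.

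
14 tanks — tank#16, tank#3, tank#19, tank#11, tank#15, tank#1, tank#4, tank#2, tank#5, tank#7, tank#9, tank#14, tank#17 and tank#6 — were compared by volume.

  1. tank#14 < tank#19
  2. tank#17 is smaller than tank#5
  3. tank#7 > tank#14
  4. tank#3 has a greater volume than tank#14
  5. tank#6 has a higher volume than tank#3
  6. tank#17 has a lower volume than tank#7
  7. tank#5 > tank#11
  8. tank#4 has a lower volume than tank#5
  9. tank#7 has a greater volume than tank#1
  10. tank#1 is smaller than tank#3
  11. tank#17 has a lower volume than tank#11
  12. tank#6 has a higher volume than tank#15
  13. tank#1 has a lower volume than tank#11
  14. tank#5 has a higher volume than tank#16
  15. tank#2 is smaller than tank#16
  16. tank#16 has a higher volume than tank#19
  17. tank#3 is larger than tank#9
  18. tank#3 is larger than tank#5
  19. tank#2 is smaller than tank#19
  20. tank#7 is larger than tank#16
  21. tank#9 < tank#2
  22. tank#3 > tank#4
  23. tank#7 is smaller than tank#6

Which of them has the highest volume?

tank#6

tank#9 is not greatest since tank#9 < tank#2; tank#1 is not greatest since tank#1 < tank#11; tank#15 is not greatest since tank#15 < tank#6; tank#14 is not greatest since tank#14 < tank#3; tank#2 is not greatest since tank#2 < tank#19; tank#19 is not greatest since tank#19 < tank#16; tank#17 is not greatest since tank#17 < tank#5; tank#16 is not greatest since tank#16 < tank#5; tank#7 is not greatest since tank#7 < tank#6; tank#11 is not greatest since tank#11 < tank#5; tank#4 is not greatest since tank#4 < tank#3; tank#5 is not greatest since tank#5 < tank#3; tank#3 is not greatest since tank#3 < tank#6.
Only tank#6 has nothing above it, so tank#6 is the highest volume.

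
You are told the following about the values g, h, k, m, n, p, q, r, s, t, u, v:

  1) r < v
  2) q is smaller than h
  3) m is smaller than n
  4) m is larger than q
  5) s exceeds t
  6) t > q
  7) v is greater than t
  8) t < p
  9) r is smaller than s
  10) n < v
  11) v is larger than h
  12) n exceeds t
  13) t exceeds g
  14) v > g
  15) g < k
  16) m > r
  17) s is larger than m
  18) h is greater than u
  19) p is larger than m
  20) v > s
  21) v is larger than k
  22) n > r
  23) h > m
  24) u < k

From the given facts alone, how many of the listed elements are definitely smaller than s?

5

The elements the relations force below s are q, r, g, m, t — no chain reaches any other.
That is 5.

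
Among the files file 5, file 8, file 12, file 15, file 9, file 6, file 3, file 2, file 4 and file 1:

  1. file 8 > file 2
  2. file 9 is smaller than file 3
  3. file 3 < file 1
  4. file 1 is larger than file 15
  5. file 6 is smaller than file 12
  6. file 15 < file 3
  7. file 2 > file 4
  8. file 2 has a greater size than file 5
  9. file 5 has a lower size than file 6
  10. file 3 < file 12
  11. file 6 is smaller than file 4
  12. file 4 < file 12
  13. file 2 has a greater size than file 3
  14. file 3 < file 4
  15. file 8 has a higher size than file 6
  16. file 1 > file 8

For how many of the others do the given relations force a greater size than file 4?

4

Directly above file 4: file 2, file 12.
One step further: file 8 (3 so far).
One step further: file 1 (4 so far).
No other element is forced above file 4 by the given relations, so the count is 4.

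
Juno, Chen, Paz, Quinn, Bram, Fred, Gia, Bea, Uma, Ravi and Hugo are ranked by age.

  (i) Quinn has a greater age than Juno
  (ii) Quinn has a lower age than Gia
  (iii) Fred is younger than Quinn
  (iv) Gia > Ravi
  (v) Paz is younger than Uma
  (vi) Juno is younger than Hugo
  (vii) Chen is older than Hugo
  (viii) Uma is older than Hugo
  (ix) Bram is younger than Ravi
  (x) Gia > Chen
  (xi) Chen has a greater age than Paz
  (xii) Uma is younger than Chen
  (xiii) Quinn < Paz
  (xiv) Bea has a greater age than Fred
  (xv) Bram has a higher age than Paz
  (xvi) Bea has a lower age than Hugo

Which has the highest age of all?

Gia

Chaining downward from Gia: directly below it, Quinn, Ravi, Chen; then Fred, Juno, Paz, Hugo, Bram, Uma; then Bea.
That covers every other element, and nothing is given above Gia, so Gia is the highest age.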